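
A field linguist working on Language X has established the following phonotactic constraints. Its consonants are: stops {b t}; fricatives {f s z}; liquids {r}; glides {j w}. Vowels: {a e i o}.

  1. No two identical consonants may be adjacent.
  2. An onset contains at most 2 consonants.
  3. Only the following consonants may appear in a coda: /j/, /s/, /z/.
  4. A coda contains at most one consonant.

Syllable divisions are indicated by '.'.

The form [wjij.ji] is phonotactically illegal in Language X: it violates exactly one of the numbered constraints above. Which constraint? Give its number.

1

[wjij.ji]: adjacent identical consonants /jj/.
This is a violation of constraint 1: "No two identical consonants may be adjacent."
The remaining constraints (2, 3, 4) are satisfied.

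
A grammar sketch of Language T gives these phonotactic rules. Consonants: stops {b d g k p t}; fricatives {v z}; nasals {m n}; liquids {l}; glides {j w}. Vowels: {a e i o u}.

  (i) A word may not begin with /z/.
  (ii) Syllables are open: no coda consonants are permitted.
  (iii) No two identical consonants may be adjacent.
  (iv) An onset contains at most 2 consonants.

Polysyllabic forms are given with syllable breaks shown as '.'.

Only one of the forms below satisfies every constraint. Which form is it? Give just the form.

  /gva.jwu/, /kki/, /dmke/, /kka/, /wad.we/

/gva.jwu/

/gva.jwu/ — σ1 onset /gv/ (2C), coda /∅/ ok; σ2 onset /jw/ (2C), coda /∅/ ok → well-formed
/kki/ — violates constraint (iii): adjacent identical consonants /kk/ → ill-formed
/dmke/ — violates constraint (iv): syllable 1 onset /dmk/ has 3 consonants (> 2) → ill-formed
/kka/ — violates constraint (iii): adjacent identical consonants /kk/ → ill-formed
/wad.we/ — violates constraint (ii): syllable 1 coda /d/ has 1 consonant (> 0) → ill-formed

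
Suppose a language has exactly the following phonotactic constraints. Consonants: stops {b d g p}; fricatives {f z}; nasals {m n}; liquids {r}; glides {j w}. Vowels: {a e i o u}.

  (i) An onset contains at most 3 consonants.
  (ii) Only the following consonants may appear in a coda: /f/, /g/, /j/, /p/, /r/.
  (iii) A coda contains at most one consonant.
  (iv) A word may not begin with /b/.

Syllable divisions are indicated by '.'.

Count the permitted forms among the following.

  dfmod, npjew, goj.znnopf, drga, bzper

1

dfmod — violates constraint (ii): syllable 1 coda contains /d/, which is not a licensed coda consonant → not permitted
npjew — violates constraint (ii): syllable 1 coda contains /w/, which is not a licensed coda consonant → not permitted
goj.znnopf — violates constraint (iii): syllable 2 coda /pf/ has 2 consonants (> 1) → not permitted
drga — σ1 onset /drg/ (3C), coda /∅/ ok → permitted
bzper — violates constraint (iv): word begins with /b/ → not permitted
Permitted: drga → 1.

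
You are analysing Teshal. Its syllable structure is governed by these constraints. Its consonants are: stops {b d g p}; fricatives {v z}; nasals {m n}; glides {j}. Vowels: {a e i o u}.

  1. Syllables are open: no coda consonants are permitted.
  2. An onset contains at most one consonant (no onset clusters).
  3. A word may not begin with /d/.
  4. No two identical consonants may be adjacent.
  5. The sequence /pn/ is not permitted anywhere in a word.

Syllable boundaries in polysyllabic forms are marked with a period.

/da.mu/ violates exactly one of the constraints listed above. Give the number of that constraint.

3

/da.mu/: word begins with /d/.
This is a violation of constraint 3: "A word may not begin with /d/."
The remaining constraints (1, 2, 4, 5) are satisfied.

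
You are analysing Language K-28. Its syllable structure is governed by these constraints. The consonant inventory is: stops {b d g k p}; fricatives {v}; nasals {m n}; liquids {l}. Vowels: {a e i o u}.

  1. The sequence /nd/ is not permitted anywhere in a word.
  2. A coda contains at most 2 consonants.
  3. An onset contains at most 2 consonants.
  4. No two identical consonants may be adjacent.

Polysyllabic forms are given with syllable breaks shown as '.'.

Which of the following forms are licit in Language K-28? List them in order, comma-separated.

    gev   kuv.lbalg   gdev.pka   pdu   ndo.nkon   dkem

gev, kuv.lbalg, gdev.pka, pdu, dkem

gev — σ1 onset /g/, coda /v/ ok → licit
kuv.lbalg — σ1 onset /k/, coda /v/ ok; σ2 onset /lb/ (2C), coda /lg/ (2C) ok → licit
gdev.pka — σ1 onset /gd/ (2C), coda /v/ ok; σ2 onset /pk/ (2C), coda /∅/ ok → licit
pdu — σ1 onset /pd/ (2C), coda /∅/ ok → licit
ndo.nkon — violates constraint 1: contains banned sequence /nd/ → illicit
dkem — σ1 onset /dk/ (2C), coda /m/ ok → licit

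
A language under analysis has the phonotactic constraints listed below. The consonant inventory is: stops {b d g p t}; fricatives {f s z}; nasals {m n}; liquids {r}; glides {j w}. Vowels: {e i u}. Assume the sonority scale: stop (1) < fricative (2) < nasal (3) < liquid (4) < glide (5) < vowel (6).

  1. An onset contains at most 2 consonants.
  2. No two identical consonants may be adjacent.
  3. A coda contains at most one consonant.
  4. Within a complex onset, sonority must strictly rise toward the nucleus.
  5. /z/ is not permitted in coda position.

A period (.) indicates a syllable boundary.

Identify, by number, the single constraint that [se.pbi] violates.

[se.pbi]: syllable 2 onset /pb/: /p/ (stop, 1) → /b/ (stop, 1) does not rise.
This is a violation of constraint 4: "Within a complex onset, sonority must strictly rise toward the nucleus."
The remaining constraints (1, 2, 3, 5) are satisfied.

4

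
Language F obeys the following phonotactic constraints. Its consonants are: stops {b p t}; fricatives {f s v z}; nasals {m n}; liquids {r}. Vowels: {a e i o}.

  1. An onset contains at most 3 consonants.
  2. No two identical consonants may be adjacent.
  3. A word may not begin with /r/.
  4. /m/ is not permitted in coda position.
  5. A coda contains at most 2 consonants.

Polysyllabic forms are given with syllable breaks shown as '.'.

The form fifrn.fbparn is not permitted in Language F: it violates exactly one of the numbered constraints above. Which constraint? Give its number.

fifrn.fbparn: syllable 1 coda /frn/ has 3 consonants (> 2).
This is a violation of constraint 5: "A coda contains at most 2 consonants."
The remaining constraints (1, 2, 3, 4) are satisfied.

5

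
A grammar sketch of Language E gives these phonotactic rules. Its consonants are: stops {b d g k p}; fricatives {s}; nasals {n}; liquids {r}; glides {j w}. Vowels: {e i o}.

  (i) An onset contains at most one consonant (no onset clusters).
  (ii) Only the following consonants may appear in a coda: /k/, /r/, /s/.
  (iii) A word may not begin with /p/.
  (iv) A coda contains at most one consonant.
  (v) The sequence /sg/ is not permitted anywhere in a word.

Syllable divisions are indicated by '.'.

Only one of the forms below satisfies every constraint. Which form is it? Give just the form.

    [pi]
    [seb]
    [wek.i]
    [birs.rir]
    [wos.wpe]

[wek.i]

[pi] — violates constraint (iii): word begins with /p/ → illicit
[seb] — violates constraint (ii): syllable 1 coda contains /b/, which is not a licensed coda consonant → illicit
[wek.i] — σ1 onset /w/, coda /k/ ok; σ2 onset /∅/, coda /∅/ ok → licit
[birs.rir] — violates constraint (iv): syllable 1 coda /rs/ has 2 consonants (> 1) → illicit
[wos.wpe] — violates constraint (i): syllable 2 onset /wp/ has 2 consonants (> 1) → illicit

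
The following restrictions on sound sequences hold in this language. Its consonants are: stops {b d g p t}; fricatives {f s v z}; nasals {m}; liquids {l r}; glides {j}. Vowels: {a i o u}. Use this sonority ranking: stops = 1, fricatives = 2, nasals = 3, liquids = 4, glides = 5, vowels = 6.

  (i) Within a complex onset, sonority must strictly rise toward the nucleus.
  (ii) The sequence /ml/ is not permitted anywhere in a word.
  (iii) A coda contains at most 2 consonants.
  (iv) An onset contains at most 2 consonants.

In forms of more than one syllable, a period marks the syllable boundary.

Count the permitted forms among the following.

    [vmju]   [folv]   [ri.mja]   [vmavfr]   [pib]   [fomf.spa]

[vmju] — violates constraint (iv): syllable 1 onset /vmj/ has 3 consonants (> 2) → not permitted
[folv] — σ1 onset /f/, coda /lv/ (2C) ok → permitted
[ri.mja] — σ1 onset /r/, coda /∅/ ok; σ2 onset /mj/ (3→5 rises), coda /∅/ ok → permitted
[vmavfr] — violates constraint (iii): syllable 1 coda /vfr/ has 3 consonants (> 2) → not permitted
[pib] — σ1 onset /p/, coda /b/ ok → permitted
[fomf.spa] — violates constraint (i): syllable 2 onset /sp/: /s/ (fricative, 2) → /p/ (stop, 1) does not rise → not permitted
Permitted: [folv], [ri.mja], [pib] → 3.

3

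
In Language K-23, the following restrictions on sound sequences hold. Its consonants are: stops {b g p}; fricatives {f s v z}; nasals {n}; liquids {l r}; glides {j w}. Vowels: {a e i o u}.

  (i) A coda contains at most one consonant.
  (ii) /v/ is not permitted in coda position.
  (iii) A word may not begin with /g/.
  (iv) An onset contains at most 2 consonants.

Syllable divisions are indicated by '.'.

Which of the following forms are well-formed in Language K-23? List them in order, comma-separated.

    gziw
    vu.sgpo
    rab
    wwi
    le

rab, wwi, le

gziw — violates constraint (iii): word begins with /g/ → ill-formed
vu.sgpo — violates constraint (iv): syllable 2 onset /sgp/ has 3 consonants (> 2) → ill-formed
rab — σ1 onset /r/, coda /b/ ok → well-formed
wwi — σ1 onset /ww/ (2C), coda /∅/ ok → well-formed
le — σ1 onset /l/, coda /∅/ ok → well-formed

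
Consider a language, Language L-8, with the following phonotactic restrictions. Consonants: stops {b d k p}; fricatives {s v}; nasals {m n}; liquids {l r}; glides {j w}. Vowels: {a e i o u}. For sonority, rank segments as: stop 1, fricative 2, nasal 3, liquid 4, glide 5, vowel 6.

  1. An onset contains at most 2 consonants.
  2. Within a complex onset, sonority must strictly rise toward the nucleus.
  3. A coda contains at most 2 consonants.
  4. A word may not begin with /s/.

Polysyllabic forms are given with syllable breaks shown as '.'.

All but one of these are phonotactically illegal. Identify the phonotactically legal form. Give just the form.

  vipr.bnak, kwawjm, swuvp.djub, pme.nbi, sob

vipr.bnak

vipr.bnak — σ1 onset /v/, coda /pr/ (2C) ok; σ2 onset /bn/ (1→3 rises), coda /k/ ok → phonotactically legal
kwawjm — violates constraint 3: syllable 1 coda /wjm/ has 3 consonants (> 2) → phonotactically illegal
swuvp.djub — violates constraint 4: word begins with /s/ → phonotactically illegal
pme.nbi — violates constraint 2: syllable 2 onset /nb/: /n/ (nasal, 3) → /b/ (stop, 1) does not rise → phonotactically illegal
sob — violates constraint 4: word begins with /s/ → phonotactically illegal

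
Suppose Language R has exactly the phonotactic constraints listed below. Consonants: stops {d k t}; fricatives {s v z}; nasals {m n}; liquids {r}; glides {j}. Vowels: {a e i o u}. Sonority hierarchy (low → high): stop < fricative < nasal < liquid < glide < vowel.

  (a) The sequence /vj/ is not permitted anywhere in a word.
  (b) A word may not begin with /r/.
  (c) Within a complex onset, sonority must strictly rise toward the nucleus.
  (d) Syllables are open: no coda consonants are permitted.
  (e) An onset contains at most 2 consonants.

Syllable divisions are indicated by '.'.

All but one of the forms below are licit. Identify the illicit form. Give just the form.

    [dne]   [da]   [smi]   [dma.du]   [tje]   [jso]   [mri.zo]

[dne] — σ1 onset /dn/ (1→3 rises), coda /∅/ ok → licit
[da] — σ1 onset /d/, coda /∅/ ok → licit
[smi] — σ1 onset /sm/ (2→3 rises), coda /∅/ ok → licit
[dma.du] — σ1 onset /dm/ (1→3 rises), coda /∅/ ok; σ2 onset /d/, coda /∅/ ok → licit
[tje] — σ1 onset /tj/ (1→5 rises), coda /∅/ ok → licit
[jso] — violates constraint (c): syllable 1 onset /js/: /j/ (glide, 5) → /s/ (fricative, 2) does not rise → illicit
[mri.zo] — σ1 onset /mr/ (3→4 rises), coda /∅/ ok; σ2 onset /z/, coda /∅/ ok → licit

[jso]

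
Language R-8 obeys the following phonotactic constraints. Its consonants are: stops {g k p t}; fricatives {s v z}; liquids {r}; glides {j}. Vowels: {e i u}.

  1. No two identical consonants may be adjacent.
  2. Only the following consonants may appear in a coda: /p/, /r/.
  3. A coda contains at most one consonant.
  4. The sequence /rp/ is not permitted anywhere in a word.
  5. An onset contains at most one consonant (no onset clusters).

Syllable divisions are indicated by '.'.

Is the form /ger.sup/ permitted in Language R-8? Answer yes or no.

/ger.sup/ — σ1 onset /g/, coda /r/ ok; σ2 onset /s/, coda /p/ ok → permitted

yes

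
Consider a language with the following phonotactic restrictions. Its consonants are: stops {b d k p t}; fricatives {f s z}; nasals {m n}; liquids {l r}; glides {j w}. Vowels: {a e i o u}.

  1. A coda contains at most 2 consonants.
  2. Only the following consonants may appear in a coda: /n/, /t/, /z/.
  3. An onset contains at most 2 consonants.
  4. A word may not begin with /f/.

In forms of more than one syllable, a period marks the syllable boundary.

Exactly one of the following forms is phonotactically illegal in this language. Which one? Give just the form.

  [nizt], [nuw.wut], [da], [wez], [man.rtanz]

[nuw.wut]

[nizt] — σ1 onset /n/, coda /zt/ (2C) ok → phonotactically legal
[nuw.wut] — violates constraint 2: syllable 1 coda contains /w/, which is not a licensed coda consonant → phonotactically illegal
[da] — σ1 onset /d/, coda /∅/ ok → phonotactically legal
[wez] — σ1 onset /w/, coda /z/ ok → phonotactically legal
[man.rtanz] — σ1 onset /m/, coda /n/ ok; σ2 onset /rt/ (2C), coda /nz/ (2C) ok → phonotactically legal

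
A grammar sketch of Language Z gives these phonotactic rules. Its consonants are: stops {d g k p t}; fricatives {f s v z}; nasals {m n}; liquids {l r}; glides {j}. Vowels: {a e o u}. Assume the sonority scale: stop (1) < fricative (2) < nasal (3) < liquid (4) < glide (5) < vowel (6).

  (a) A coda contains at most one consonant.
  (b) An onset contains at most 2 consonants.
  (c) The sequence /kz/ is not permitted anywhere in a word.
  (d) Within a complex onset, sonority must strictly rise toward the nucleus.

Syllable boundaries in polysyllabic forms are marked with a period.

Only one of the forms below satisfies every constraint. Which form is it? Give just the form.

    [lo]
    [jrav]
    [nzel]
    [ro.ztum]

[lo]

[lo] — σ1 onset /l/, coda /∅/ ok → permitted
[jrav] — violates constraint (d): syllable 1 onset /jr/: /j/ (glide, 5) → /r/ (liquid, 4) does not rise → not permitted
[nzel] — violates constraint (d): syllable 1 onset /nz/: /n/ (nasal, 3) → /z/ (fricative, 2) does not rise → not permitted
[ro.ztum] — violates constraint (d): syllable 2 onset /zt/: /z/ (fricative, 2) → /t/ (stop, 1) does not rise → not permitted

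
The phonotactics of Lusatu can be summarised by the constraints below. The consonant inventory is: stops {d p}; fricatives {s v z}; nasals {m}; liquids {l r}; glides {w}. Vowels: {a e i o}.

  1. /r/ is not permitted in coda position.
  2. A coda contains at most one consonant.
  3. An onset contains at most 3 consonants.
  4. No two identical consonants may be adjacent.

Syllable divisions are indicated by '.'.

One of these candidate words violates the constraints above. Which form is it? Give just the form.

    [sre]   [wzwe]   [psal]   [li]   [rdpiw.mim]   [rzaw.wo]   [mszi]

[rzaw.wo]

[sre] — σ1 onset /sr/ (2C), coda /∅/ ok → phonotactically legal
[wzwe] — σ1 onset /wzw/ (3C), coda /∅/ ok → phonotactically legal
[psal] — σ1 onset /ps/ (2C), coda /l/ ok → phonotactically legal
[li] — σ1 onset /l/, coda /∅/ ok → phonotactically legal
[rdpiw.mim] — σ1 onset /rdp/ (3C), coda /w/ ok; σ2 onset /m/, coda /m/ ok → phonotactically legal
[rzaw.wo] — violates constraint 4: adjacent identical consonants /ww/ → phonotactically illegal
[mszi] — σ1 onset /msz/ (3C), coda /∅/ ok → phonotactically legal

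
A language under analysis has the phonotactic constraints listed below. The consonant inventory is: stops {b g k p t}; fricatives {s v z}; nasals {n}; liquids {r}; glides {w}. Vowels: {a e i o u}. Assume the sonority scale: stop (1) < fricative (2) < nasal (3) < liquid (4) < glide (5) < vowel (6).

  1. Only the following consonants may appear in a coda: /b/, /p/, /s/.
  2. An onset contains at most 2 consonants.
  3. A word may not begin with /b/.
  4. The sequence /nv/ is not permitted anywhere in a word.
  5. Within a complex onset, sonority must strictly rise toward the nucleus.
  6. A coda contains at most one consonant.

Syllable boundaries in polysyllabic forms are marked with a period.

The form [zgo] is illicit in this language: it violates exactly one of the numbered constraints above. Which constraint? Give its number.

5

[zgo]: syllable 1 onset /zg/: /z/ (fricative, 2) → /g/ (stop, 1) does not rise.
This is a violation of constraint 5: "Within a complex onset, sonority must strictly rise toward the nucleus."
The remaining constraints (1, 2, 3, 4, 6) are satisfied.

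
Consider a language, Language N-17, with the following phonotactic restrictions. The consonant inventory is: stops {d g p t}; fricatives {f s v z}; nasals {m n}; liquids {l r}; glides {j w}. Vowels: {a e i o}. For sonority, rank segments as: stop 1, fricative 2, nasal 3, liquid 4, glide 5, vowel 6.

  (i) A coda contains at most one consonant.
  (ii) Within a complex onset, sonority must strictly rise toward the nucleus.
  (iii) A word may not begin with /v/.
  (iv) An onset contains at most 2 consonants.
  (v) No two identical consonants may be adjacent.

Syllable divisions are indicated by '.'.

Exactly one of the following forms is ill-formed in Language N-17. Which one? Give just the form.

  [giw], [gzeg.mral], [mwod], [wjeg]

[giw] — σ1 onset /g/, coda /w/ ok → well-formed
[gzeg.mral] — σ1 onset /gz/ (1→2 rises), coda /g/ ok; σ2 onset /mr/ (3→4 rises), coda /l/ ok → well-formed
[mwod] — σ1 onset /mw/ (3→5 rises), coda /d/ ok → well-formed
[wjeg] — violates constraint (ii): syllable 1 onset /wj/: /w/ (glide, 5) → /j/ (glide, 5) does not rise → ill-formed

[wjeg]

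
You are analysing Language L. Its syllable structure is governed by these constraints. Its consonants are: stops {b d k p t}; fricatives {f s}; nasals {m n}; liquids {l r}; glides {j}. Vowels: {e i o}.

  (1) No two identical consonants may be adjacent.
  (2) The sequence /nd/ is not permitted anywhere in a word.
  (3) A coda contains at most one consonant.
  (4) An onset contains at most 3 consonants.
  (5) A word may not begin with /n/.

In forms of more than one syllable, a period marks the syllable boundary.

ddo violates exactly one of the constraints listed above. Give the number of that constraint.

ddo: adjacent identical consonants /dd/.
This is a violation of constraint 1: "No two identical consonants may be adjacent."
The remaining constraints (2, 3, 4, 5) are satisfied.

1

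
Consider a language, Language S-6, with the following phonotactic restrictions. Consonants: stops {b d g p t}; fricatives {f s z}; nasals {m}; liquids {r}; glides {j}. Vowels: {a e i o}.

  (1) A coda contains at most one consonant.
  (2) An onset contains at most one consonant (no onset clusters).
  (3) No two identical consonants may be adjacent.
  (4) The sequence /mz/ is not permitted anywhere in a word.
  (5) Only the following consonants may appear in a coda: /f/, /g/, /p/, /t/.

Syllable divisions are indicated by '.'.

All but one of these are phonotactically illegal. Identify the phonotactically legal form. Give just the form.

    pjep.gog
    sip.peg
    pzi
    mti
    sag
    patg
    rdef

pjep.gog — violates constraint 2: syllable 1 onset /pj/ has 2 consonants (> 1) → phonotactically illegal
sip.peg — violates constraint 3: adjacent identical consonants /pp/ → phonotactically illegal
pzi — violates constraint 2: syllable 1 onset /pz/ has 2 consonants (> 1) → phonotactically illegal
mti — violates constraint 2: syllable 1 onset /mt/ has 2 consonants (> 1) → phonotactically illegal
sag — σ1 onset /s/, coda /g/ ok → phonotactically legal
patg — violates constraint 1: syllable 1 coda /tg/ has 2 consonants (> 1) → phonotactically illegal
rdef — violates constraint 2: syllable 1 onset /rd/ has 2 consonants (> 1) → phonotactically illegal

sag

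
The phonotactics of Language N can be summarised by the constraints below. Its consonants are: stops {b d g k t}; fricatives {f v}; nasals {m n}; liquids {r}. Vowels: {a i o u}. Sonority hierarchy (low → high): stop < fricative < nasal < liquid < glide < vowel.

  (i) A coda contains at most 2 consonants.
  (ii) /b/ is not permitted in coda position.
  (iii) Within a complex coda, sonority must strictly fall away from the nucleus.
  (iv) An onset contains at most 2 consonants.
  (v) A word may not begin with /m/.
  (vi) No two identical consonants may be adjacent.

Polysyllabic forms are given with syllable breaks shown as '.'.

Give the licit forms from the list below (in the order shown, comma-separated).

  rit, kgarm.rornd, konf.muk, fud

rit — σ1 onset /r/, coda /t/ ok → licit
kgarm.rornd — violates constraint (i): syllable 2 coda /rnd/ has 3 consonants (> 2) → illicit
konf.muk — σ1 onset /k/, coda /nf/ (3→2 falls) ok; σ2 onset /m/, coda /k/ ok → licit
fud — σ1 onset /f/, coda /d/ ok → licit

rit, konf.muk, fud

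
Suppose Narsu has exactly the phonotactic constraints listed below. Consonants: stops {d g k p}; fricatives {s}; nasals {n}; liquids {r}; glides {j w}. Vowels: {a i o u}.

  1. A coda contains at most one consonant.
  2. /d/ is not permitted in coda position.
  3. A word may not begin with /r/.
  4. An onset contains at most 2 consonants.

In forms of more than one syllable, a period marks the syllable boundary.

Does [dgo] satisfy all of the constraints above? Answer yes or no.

[dgo] — σ1 onset /dg/ (2C), coda /∅/ ok → permitted

yes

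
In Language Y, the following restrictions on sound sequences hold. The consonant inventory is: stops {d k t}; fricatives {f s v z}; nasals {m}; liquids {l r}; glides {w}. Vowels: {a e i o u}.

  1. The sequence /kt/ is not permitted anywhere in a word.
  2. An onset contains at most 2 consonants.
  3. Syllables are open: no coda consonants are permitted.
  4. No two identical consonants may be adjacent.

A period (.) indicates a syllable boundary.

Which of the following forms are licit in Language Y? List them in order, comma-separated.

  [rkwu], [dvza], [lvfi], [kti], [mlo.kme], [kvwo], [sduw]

[rkwu] — violates constraint 2: syllable 1 onset /rkw/ has 3 consonants (> 2) → illicit
[dvza] — violates constraint 2: syllable 1 onset /dvz/ has 3 consonants (> 2) → illicit
[lvfi] — violates constraint 2: syllable 1 onset /lvf/ has 3 consonants (> 2) → illicit
[kti] — violates constraint 1: contains banned sequence /kt/ → illicit
[mlo.kme] — σ1 onset /ml/ (2C), coda /∅/ ok; σ2 onset /km/ (2C), coda /∅/ ok → licit
[kvwo] — violates constraint 2: syllable 1 onset /kvw/ has 3 consonants (> 2) → illicit
[sduw] — violates constraint 3: syllable 1 coda /w/ has 1 consonant (> 0) → illicit

[mlo.kme]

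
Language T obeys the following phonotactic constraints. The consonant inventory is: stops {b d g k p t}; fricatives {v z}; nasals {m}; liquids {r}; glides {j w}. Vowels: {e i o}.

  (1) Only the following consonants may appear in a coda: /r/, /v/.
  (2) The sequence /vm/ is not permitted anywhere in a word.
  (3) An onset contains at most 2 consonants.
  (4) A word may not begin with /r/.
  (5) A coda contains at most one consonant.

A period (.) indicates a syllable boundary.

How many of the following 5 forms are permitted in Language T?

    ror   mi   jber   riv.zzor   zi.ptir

ror — violates constraint 4: word begins with /r/ → not permitted
mi — σ1 onset /m/, coda /∅/ ok → permitted
jber — σ1 onset /jb/ (2C), coda /r/ ok → permitted
riv.zzor — violates constraint 4: word begins with /r/ → not permitted
zi.ptir — σ1 onset /z/, coda /∅/ ok; σ2 onset /pt/ (2C), coda /r/ ok → permitted
Permitted: mi, jber, zi.ptir → 3.

3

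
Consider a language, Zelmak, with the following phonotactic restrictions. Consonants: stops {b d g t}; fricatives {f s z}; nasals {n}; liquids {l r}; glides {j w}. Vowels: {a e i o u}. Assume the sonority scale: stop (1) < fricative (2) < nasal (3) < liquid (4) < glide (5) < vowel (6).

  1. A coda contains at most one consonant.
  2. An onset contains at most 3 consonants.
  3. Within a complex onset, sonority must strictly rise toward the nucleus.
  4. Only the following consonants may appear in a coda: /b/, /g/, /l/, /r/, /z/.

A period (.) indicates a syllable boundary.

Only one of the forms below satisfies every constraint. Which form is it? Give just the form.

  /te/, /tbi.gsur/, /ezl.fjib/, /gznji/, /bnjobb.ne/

/te/ — σ1 onset /t/, coda /∅/ ok → phonotactically legal
/tbi.gsur/ — violates constraint 3: syllable 1 onset /tb/: /t/ (stop, 1) → /b/ (stop, 1) does not rise → phonotactically illegal
/ezl.fjib/ — violates constraint 1: syllable 1 coda /zl/ has 2 consonants (> 1) → phonotactically illegal
/gznji/ — violates constraint 2: syllable 1 onset /gznj/ has 4 consonants (> 3) → phonotactically illegal
/bnjobb.ne/ — violates constraint 1: syllable 1 coda /bb/ has 2 consonants (> 1) → phonotactically illegal

/te/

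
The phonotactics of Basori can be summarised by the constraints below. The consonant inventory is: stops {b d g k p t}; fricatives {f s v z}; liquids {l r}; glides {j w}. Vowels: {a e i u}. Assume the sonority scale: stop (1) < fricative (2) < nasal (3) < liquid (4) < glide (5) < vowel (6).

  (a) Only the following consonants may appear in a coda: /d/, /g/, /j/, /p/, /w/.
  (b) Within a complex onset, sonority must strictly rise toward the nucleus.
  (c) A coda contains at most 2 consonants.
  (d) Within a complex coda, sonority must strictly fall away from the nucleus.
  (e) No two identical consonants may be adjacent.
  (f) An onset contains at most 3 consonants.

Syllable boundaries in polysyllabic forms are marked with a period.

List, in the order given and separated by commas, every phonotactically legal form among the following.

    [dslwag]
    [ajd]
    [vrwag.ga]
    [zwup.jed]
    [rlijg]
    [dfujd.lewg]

[ajd], [zwup.jed], [dfujd.lewg]

[dslwag] — violates constraint (f): syllable 1 onset /dslw/ has 4 consonants (> 3) → phonotactically illegal
[ajd] — σ1 onset /∅/, coda /jd/ (5→1 falls) ok → phonotactically legal
[vrwag.ga] — violates constraint (e): adjacent identical consonants /gg/ → phonotactically illegal
[zwup.jed] — σ1 onset /zw/ (2→5 rises), coda /p/ ok; σ2 onset /j/, coda /d/ ok → phonotactically legal
[rlijg] — violates constraint (b): syllable 1 onset /rl/: /r/ (liquid, 4) → /l/ (liquid, 4) does not rise → phonotactically illegal
[dfujd.lewg] — σ1 onset /df/ (1→2 rises), coda /jd/ (5→1 falls) ok; σ2 onset /l/, coda /wg/ (5→1 falls) ok → phonotactically legal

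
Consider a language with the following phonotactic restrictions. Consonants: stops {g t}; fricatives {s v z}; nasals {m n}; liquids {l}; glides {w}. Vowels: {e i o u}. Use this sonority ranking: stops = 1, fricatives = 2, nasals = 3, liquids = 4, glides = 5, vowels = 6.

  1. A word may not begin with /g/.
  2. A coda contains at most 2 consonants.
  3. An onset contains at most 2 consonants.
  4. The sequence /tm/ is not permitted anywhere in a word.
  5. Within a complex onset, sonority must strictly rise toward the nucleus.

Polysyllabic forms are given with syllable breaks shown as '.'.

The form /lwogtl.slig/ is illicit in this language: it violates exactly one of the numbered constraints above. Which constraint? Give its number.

/lwogtl.slig/: syllable 1 coda /gtl/ has 3 consonants (> 2).
This is a violation of constraint 2: "A coda contains at most 2 consonants."
The remaining constraints (1, 3, 4, 5) are satisfied.

2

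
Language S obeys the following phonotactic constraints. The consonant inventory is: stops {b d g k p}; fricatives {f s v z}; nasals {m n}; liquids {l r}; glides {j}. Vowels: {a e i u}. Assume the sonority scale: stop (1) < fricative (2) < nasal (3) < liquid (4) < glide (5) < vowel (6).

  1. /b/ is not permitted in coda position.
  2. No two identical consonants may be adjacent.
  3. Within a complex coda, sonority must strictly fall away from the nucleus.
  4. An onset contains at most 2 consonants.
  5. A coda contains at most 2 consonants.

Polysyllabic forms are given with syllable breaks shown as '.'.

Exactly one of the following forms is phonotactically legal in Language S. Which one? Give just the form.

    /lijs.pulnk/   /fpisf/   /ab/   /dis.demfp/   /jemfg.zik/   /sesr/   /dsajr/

/lijs.pulnk/ — violates constraint 5: syllable 2 coda /lnk/ has 3 consonants (> 2) → phonotactically illegal
/fpisf/ — violates constraint 3: syllable 1 coda /sf/: /s/ (fricative, 2) → /f/ (fricative, 2) does not fall → phonotactically illegal
/ab/ — violates constraint 1: syllable 1 coda contains /b/ → phonotactically illegal
/dis.demfp/ — violates constraint 5: syllable 2 coda /mfp/ has 3 consonants (> 2) → phonotactically illegal
/jemfg.zik/ — violates constraint 5: syllable 1 coda /mfg/ has 3 consonants (> 2) → phonotactically illegal
/sesr/ — violates constraint 3: syllable 1 coda /sr/: /s/ (fricative, 2) → /r/ (liquid, 4) does not fall → phonotactically illegal
/dsajr/ — σ1 onset /ds/ (2C), coda /jr/ (5→4 falls) ok → phonotactically legal

/dsajr/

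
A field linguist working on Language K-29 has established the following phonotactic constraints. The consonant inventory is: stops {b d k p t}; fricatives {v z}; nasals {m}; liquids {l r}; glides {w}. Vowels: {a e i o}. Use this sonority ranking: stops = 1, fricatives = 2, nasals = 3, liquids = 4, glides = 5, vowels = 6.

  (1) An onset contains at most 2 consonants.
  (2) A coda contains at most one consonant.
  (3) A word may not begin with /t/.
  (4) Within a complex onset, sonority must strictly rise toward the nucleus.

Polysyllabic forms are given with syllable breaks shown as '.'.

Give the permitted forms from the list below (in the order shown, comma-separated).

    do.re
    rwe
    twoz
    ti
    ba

do.re, rwe, ba

do.re — σ1 onset /d/, coda /∅/ ok; σ2 onset /r/, coda /∅/ ok → permitted
rwe — σ1 onset /rw/ (4→5 rises), coda /∅/ ok → permitted
twoz — violates constraint 3: word begins with /t/ → not permitted
ti — violates constraint 3: word begins with /t/ → not permitted
ba — σ1 onset /b/, coda /∅/ ok → permitted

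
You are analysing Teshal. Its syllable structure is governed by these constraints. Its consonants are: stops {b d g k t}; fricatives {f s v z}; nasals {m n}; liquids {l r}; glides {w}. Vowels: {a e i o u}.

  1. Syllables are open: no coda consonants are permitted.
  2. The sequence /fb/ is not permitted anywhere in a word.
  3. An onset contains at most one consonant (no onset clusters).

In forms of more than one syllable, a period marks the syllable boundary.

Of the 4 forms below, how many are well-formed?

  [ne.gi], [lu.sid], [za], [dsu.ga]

[ne.gi] — σ1 onset /n/, coda /∅/ ok; σ2 onset /g/, coda /∅/ ok → well-formed
[lu.sid] — violates constraint 1: syllable 2 coda /d/ has 1 consonant (> 0) → ill-formed
[za] — σ1 onset /z/, coda /∅/ ok → well-formed
[dsu.ga] — violates constraint 3: syllable 1 onset /ds/ has 2 consonants (> 1) → ill-formed
Well-formed: [ne.gi], [za] → 2.

2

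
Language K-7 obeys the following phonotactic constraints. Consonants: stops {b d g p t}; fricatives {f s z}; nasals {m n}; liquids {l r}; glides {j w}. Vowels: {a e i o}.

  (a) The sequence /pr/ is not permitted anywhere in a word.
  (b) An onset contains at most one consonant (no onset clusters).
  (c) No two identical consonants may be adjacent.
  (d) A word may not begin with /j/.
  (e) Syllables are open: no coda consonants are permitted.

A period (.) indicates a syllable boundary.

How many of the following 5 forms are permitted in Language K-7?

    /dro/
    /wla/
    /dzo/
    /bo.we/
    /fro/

1

/dro/ — violates constraint (b): syllable 1 onset /dr/ has 2 consonants (> 1) → not permitted
/wla/ — violates constraint (b): syllable 1 onset /wl/ has 2 consonants (> 1) → not permitted
/dzo/ — violates constraint (b): syllable 1 onset /dz/ has 2 consonants (> 1) → not permitted
/bo.we/ — σ1 onset /b/, coda /∅/ ok; σ2 onset /w/, coda /∅/ ok → permitted
/fro/ — violates constraint (b): syllable 1 onset /fr/ has 2 consonants (> 1) → not permitted
Permitted: /bo.we/ → 1.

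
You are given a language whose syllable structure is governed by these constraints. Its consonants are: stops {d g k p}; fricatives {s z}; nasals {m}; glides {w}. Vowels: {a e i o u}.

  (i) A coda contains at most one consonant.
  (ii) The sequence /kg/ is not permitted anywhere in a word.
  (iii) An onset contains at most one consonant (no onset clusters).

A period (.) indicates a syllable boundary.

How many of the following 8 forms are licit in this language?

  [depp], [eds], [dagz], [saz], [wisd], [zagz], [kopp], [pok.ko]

[depp] — violates constraint (i): syllable 1 coda /pp/ has 2 consonants (> 1) → illicit
[eds] — violates constraint (i): syllable 1 coda /ds/ has 2 consonants (> 1) → illicit
[dagz] — violates constraint (i): syllable 1 coda /gz/ has 2 consonants (> 1) → illicit
[saz] — σ1 onset /s/, coda /z/ ok → licit
[wisd] — violates constraint (i): syllable 1 coda /sd/ has 2 consonants (> 1) → illicit
[zagz] — violates constraint (i): syllable 1 coda /gz/ has 2 consonants (> 1) → illicit
[kopp] — violates constraint (i): syllable 1 coda /pp/ has 2 consonants (> 1) → illicit
[pok.ko] — σ1 onset /p/, coda /k/ ok; σ2 onset /k/, coda /∅/ ok → licit
Licit: [saz], [pok.ko] → 2.

2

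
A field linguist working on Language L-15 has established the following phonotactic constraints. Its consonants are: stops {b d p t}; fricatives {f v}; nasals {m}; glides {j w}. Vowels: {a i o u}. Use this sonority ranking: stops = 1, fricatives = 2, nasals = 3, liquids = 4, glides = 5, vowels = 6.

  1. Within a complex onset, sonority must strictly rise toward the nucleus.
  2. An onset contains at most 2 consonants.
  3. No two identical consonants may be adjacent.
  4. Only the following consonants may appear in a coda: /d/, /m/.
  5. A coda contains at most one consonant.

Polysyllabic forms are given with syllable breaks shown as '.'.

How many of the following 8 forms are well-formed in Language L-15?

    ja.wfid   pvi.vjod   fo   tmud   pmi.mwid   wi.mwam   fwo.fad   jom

7

ja.wfid — violates constraint 1: syllable 2 onset /wf/: /w/ (glide, 5) → /f/ (fricative, 2) does not rise → ill-formed
pvi.vjod — σ1 onset /pv/ (1→2 rises), coda /∅/ ok; σ2 onset /vj/ (2→5 rises), coda /d/ ok → well-formed
fo — σ1 onset /f/, coda /∅/ ok → well-formed
tmud — σ1 onset /tm/ (1→3 rises), coda /d/ ok → well-formed
pmi.mwid — σ1 onset /pm/ (1→3 rises), coda /∅/ ok; σ2 onset /mw/ (3→5 rises), coda /d/ ok → well-formed
wi.mwam — σ1 onset /w/, coda /∅/ ok; σ2 onset /mw/ (3→5 rises), coda /m/ ok → well-formed
fwo.fad — σ1 onset /fw/ (2→5 rises), coda /∅/ ok; σ2 onset /f/, coda /d/ ok → well-formed
jom — σ1 onset /j/, coda /m/ ok → well-formed
Well-formed: pvi.vjod, fo, tmud, pmi.mwid, wi.mwam, fwo.fad, jom → 7.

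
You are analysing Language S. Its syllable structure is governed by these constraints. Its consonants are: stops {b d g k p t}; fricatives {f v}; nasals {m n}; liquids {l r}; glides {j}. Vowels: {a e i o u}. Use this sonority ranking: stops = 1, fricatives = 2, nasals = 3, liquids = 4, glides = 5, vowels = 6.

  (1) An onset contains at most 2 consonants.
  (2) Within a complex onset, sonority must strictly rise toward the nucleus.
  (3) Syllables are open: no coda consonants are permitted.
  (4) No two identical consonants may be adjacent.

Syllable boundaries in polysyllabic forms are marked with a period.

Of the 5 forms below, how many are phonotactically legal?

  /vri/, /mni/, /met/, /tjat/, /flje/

1

/vri/ — σ1 onset /vr/ (2→4 rises), coda /∅/ ok → phonotactically legal
/mni/ — violates constraint 2: syllable 1 onset /mn/: /m/ (nasal, 3) → /n/ (nasal, 3) does not rise → phonotactically illegal
/met/ — violates constraint 3: syllable 1 coda /t/ has 1 consonant (> 0) → phonotactically illegal
/tjat/ — violates constraint 3: syllable 1 coda /t/ has 1 consonant (> 0) → phonotactically illegal
/flje/ — violates constraint 1: syllable 1 onset /flj/ has 3 consonants (> 2) → phonotactically illegal
Phonotactically legal: /vri/ → 1.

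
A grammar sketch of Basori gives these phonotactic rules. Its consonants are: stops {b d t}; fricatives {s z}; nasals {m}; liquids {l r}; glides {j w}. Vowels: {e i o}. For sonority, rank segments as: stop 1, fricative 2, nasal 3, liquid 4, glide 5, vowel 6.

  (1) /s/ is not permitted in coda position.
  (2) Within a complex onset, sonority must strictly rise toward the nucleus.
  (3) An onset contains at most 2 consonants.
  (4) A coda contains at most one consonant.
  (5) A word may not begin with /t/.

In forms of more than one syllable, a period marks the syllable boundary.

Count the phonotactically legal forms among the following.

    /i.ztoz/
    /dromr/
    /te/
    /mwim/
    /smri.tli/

1

/i.ztoz/ — violates constraint 2: syllable 2 onset /zt/: /z/ (fricative, 2) → /t/ (stop, 1) does not rise → phonotactically illegal
/dromr/ — violates constraint 4: syllable 1 coda /mr/ has 2 consonants (> 1) → phonotactically illegal
/te/ — violates constraint 5: word begins with /t/ → phonotactically illegal
/mwim/ — σ1 onset /mw/ (3→5 rises), coda /m/ ok → phonotactically legal
/smri.tli/ — violates constraint 3: syllable 1 onset /smr/ has 3 consonants (> 2) → phonotactically illegal
Phonotactically legal: /mwim/ → 1.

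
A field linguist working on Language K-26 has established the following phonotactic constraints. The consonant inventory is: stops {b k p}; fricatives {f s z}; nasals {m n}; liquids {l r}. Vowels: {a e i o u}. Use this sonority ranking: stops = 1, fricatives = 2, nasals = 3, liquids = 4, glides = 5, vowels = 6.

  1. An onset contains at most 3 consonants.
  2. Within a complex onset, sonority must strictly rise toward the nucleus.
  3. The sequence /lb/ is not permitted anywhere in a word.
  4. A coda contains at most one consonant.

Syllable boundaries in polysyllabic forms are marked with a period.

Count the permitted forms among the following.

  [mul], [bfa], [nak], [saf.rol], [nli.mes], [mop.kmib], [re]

[mul] — σ1 onset /m/, coda /l/ ok → permitted
[bfa] — σ1 onset /bf/ (1→2 rises), coda /∅/ ok → permitted
[nak] — σ1 onset /n/, coda /k/ ok → permitted
[saf.rol] — σ1 onset /s/, coda /f/ ok; σ2 onset /r/, coda /l/ ok → permitted
[nli.mes] — σ1 onset /nl/ (3→4 rises), coda /∅/ ok; σ2 onset /m/, coda /s/ ok → permitted
[mop.kmib] — σ1 onset /m/, coda /p/ ok; σ2 onset /km/ (1→3 rises), coda /b/ ok → permitted
[re] — σ1 onset /r/, coda /∅/ ok → permitted
Permitted: [mul], [bfa], [nak], [saf.rol], [nli.mes], [mop.kmib], [re] → 7.

7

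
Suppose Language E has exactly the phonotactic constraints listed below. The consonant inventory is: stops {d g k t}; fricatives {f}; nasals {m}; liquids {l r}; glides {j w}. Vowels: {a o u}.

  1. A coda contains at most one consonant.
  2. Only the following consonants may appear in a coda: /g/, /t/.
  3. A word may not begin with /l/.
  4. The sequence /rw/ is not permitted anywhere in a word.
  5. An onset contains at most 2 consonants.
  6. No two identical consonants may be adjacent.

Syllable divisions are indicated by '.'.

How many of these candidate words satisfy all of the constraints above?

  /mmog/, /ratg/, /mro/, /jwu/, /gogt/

/mmog/ — violates constraint 6: adjacent identical consonants /mm/ → not permitted
/ratg/ — violates constraint 1: syllable 1 coda /tg/ has 2 consonants (> 1) → not permitted
/mro/ — σ1 onset /mr/ (2C), coda /∅/ ok → permitted
/jwu/ — σ1 onset /jw/ (2C), coda /∅/ ok → permitted
/gogt/ — violates constraint 1: syllable 1 coda /gt/ has 2 consonants (> 1) → not permitted
Permitted: /mro/, /jwu/ → 2.

2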